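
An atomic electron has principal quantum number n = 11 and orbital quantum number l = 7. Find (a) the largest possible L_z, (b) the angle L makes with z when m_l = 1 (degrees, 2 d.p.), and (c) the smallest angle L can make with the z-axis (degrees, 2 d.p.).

L_z,max = 7ℏ; θ(m_l=1) ≈ 82.32°; θ_min ≈ 20.70°

L_z,max = lℏ = 7ℏ.
For m_l = 1: cos θ = 1/√56, θ ≈ 82.32°.
cos θ_min = 7/√56, so θ_min ≈ 20.70°.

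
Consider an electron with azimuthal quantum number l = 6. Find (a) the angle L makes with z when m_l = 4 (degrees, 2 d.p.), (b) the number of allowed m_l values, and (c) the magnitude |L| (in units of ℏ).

For m_l = 4: cos θ = 4/√42, θ ≈ 51.89°.
There are 2l+1 = 13 values of m_l.
|L| = ℏ√(6·7) = √42 ℏ ≈ 6.481ℏ.

θ(m_l=4) ≈ 51.89°; 13 values; |L| = √42 ℏ ≈ 6.481ℏ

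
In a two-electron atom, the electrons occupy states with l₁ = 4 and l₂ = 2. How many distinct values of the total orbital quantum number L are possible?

5

L runs from |4 − 2| = 2 to 4 + 2 = 6.
So L can be 2, 3, 4, 5, 6.
That is 5 values.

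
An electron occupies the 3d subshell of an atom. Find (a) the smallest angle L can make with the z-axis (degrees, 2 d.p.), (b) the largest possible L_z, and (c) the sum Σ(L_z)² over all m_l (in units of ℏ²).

θ_min ≈ 35.26°; L_z,max = 2ℏ; Σ(L_z)² = 10 ℏ²

For 3d, l = 2.
cos θ_min = 2/√6, so θ_min ≈ 35.26°.
L_z,max = lℏ = 2ℏ.
Σ m_l² = 10, so Σ(L_z)² = 10 ℏ².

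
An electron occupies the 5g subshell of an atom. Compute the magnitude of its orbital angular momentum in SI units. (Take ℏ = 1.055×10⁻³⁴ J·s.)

|L| = 4.718×10⁻³⁴ J·s

For 5g, l = 4.
|L| = ℏ√(l(l+1)) = ℏ√(4·5) = 2√5 ℏ
Numerically, |L| = 4.472 × (1.055×10⁻³⁴ J·s) = 4.718×10⁻³⁴ J·s.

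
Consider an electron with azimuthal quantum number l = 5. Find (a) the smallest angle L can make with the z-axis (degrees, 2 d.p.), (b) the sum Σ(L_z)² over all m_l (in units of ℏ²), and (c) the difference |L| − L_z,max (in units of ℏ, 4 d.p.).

cos θ_min = 5/√30, so θ_min ≈ 24.09°.
Σ m_l² = 110, so Σ(L_z)² = 110 ℏ².
|L| − L_z,max = (√30 − 5)ℏ ≈ 0.4772ℏ.

θ_min ≈ 24.09°; Σ(L_z)² = 110 ℏ²; |L|−L_z,max ≈ 0.4772ℏ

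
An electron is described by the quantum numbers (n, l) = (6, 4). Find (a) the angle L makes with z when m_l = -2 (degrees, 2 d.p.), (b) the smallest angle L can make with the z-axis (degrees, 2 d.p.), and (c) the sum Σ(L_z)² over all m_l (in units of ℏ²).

For m_l = -2: cos θ = -2/√20, θ ≈ 116.57°.
cos θ_min = 4/√20, so θ_min ≈ 26.57°.
Σ m_l² = 60, so Σ(L_z)² = 60 ℏ².

θ(m_l=-2) ≈ 116.57°; θ_min ≈ 26.57°; Σ(L_z)² = 60 ℏ²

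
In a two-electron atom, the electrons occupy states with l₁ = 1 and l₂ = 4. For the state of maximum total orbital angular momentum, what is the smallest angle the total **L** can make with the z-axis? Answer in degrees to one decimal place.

θ_min ≈ 24.1°

By the triangle rule, |l₁ − l₂| ≤ L ≤ l₁ + l₂.
Allowed values: L = 3, 4, 5.
The maximum is L = 5, with |L_tot| = ℏ√(5·6) = √30 ℏ.
The minimum angle with z is arccos(5/√30) ≈ 24.1°.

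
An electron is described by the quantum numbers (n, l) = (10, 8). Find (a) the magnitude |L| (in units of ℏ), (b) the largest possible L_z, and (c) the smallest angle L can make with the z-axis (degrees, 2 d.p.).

|L| = 6√2 ℏ ≈ 8.485ℏ; L_z,max = 8ℏ; θ_min ≈ 19.47°

|L| = ℏ√(8·9) = 6√2 ℏ ≈ 8.485ℏ.
L_z,max = lℏ = 8ℏ.
cos θ_min = 8/√72, so θ_min ≈ 19.47°.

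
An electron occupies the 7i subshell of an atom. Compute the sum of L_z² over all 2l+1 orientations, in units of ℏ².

For 7i, l = 6.
m_l runs from −6 to 6, i.e. {-6, -5, -4, -3, -2, -1, 0, 1, 2, 3, 4, 5, 6}.
Summing m² from −6 to 6: Σ m_l² = 182.

Σ(L_z)² = 182 ℏ²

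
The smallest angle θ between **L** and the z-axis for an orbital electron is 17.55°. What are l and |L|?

l = 10, |L| = √110 ℏ ≈ 10.488ℏ

cos θ_min = l/√(l(l+1)) = √(l/(l+1)), so l/(l+1) = cos²(17.55°) = 0.9091.
l = cos²θ/sin²θ ≈ 10.
Then |L| = ℏ√(10·11) = √110 ℏ.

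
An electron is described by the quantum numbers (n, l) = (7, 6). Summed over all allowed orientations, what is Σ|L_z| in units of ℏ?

m_l ∈ {-6, -5, -4, -3, -2, -1, 0, 1, 2, 3, 4, 5, 6}.
Σ|m_l| = 2(1+2+…+6) = 42.

Σ|L_z| = 42 ℏ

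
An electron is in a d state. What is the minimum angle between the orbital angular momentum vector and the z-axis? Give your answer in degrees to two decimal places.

The letter d corresponds to l = 2.
|L|² = l(l+1)ℏ² = 6ℏ², so |L| = √6 ℏ.
The smallest angle corresponds to the largest L_z, i.e. m_l = l = 2, giving L_z = 2ℏ.
cos θ_min = 2/√6, so θ_min ≈ 35.26°.

θ_min ≈ 35.26°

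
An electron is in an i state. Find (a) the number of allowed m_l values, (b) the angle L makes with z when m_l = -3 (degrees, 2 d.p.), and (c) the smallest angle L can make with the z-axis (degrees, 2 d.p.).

An i state has l = 6.
There are 2l+1 = 13 values of m_l.
For m_l = -3: cos θ = -3/√42, θ ≈ 117.58°.
cos θ_min = 6/√42, so θ_min ≈ 22.21°.

13 values; θ(m_l=-3) ≈ 117.58°; θ_min ≈ 22.21°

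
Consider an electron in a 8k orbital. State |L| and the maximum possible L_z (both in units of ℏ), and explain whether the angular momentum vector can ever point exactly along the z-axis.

No: L_z,max = 7ℏ < |L| = 2√14 ℏ ≈ 7.483ℏ

The 8k subshell has l = 7.
|L| = 2√14 ℏ ≈ 7.4833ℏ, while L_z,max = lℏ = 7ℏ.
Since |L| > L_z,max, the vector can never point exactly along z; the closest it comes is θ_min = arccos(7/√56) ≈ 20.7°.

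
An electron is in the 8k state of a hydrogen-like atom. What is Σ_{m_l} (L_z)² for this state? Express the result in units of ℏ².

The 8k subshell has l = 7.
The allowed m_l values are -7, -6, -5, -4, -3, -2, -1, 0, 1, 2, 3, 4, 5, 6, 7.
Summing m² from −7 to 7: Σ m_l² = 280.

Σ(L_z)² = 280 ℏ²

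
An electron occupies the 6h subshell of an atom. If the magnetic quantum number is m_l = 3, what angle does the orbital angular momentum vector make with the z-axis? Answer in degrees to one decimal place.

θ ≈ 56.8°

For 6h, l = 5.
|L| = ℏ√(l(l+1)) = √30 ℏ.
L_z = m_l ℏ = 3ℏ.
cos θ = L_z/|L| = 3/√30, so θ ≈ 56.8°.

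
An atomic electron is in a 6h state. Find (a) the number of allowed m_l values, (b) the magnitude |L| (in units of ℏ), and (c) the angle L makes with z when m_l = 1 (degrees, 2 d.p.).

11 values; |L| = √30 ℏ ≈ 5.477ℏ; θ(m_l=1) ≈ 79.48°

For 6h, l = 5.
There are 2l+1 = 11 values of m_l.
|L| = ℏ√(5·6) = √30 ℏ ≈ 5.477ℏ.
For m_l = 1: cos θ = 1/√30, θ ≈ 79.48°.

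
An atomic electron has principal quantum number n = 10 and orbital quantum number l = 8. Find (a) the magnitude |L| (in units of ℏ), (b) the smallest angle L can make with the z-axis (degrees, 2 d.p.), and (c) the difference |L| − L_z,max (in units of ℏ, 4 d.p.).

|L| = ℏ√(8·9) = 6√2 ℏ ≈ 8.485ℏ.
cos θ_min = 8/√72, so θ_min ≈ 19.47°.
|L| − L_z,max = (6√2 − 8)ℏ ≈ 0.4853ℏ.

|L| = 6√2 ℏ ≈ 8.485ℏ; θ_min ≈ 19.47°; |L|−L_z,max ≈ 0.4853ℏ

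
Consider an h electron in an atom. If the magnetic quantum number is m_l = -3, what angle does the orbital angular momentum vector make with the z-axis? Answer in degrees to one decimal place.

For an h orbital, l = 5.
|L| = √(l(l+1)) ℏ = √30 ℏ.
L_z = m_l ℏ = −3ℏ.
cos θ = L_z/|L| = -3/√30, so θ ≈ 123.2°.

θ ≈ 123.2°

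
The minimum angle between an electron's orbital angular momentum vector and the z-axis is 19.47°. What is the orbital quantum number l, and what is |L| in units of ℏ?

l = 8, |L| = 6√2 ℏ ≈ 8.485ℏ

cos²θ_min = l/(l+1) = 0.8889.
Thus l = 0.8889/(1 − 0.8889) ≈ 8.
Then |L| = ℏ√(8·9) = 6√2 ℏ.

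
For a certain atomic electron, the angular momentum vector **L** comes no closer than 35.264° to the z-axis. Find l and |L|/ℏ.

cos²θ_min = l/(l+1) = 0.6667.
Solving: l = 2.
Then |L| = ℏ√(2·3) = √6 ℏ.

l = 2, |L| = √6 ℏ ≈ 2.449ℏ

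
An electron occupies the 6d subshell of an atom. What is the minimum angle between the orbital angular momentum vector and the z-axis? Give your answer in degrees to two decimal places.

θ_min ≈ 35.26°

For 6d, l = 2.
|L| = √(l(l+1)) ℏ = √6 ℏ.
The smallest angle corresponds to the largest L_z, i.e. m_l = l = 2, giving L_z = 2ℏ.
cos θ_min = 2/√6, so θ_min ≈ 35.26°.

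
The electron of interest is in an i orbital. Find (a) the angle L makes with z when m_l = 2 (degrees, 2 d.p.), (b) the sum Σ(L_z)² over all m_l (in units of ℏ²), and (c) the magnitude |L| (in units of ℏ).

For an i orbital, l = 6.
For m_l = 2: cos θ = 2/√42, θ ≈ 72.02°.
Σ m_l² = 182, so Σ(L_z)² = 182 ℏ².
|L| = ℏ√(6·7) = √42 ℏ ≈ 6.481ℏ.

θ(m_l=2) ≈ 72.02°; Σ(L_z)² = 182 ℏ²; |L| = √42 ℏ ≈ 6.481ℏ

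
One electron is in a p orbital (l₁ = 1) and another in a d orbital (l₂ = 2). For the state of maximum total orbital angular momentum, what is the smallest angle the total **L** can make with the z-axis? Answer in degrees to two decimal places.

Angular momentum addition gives L = |l₁ − l₂|, …, l₁ + l₂.
So L can be 1, 2, 3.
The maximum is L = 3, with |L_tot| = ℏ√(3·4) = 2√3 ℏ.
The minimum angle with z is arccos(3/√12) ≈ 30.00°.

θ_min ≈ 30.00°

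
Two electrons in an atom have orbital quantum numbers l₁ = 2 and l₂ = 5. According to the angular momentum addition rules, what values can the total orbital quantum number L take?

L = 3, 4, 5, 6, 7

Angular momentum addition gives L = |l₁ − l₂|, …, l₁ + l₂.
So L can be 3, 4, 5, 6, 7.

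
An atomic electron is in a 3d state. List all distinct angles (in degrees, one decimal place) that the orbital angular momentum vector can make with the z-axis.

For 3d, l = 2.
|L| = ℏ√(l(l+1)) = √6 ℏ.
cos θ = m_l/√6 for each m_l ∈ {-2, -1, 0, 1, 2}.

θ ∈ {35.3°, 65.9°, 90.0°, 114.1°, 144.7°}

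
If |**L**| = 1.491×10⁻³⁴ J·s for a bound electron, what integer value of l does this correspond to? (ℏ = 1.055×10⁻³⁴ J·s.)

In units of ℏ, |L| ≈ 1.413.
l(l+1) ≈ 1.413² ≈ 2.00, so l = 1.

l = 1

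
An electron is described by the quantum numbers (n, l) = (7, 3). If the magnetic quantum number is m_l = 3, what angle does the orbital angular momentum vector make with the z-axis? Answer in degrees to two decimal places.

|L| = √(l(l+1)) ℏ = 2√3 ℏ.
L_z = m_l ℏ = 3ℏ.
cos θ = L_z/|L| = 3/√12, so θ ≈ 30.00°.

θ ≈ 30.00°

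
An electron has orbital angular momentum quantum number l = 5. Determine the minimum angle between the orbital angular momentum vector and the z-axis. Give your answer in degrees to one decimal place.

θ_min ≈ 24.1°

|L| = √(l(l+1)) ℏ = √30 ℏ.
The smallest angle corresponds to the largest L_z, i.e. m_l = l = 5, giving L_z = 5ℏ.
cos θ_min = 5/√30, so θ_min ≈ 24.1°.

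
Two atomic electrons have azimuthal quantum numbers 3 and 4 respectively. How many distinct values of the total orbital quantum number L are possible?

Angular momentum addition gives L = |l₁ − l₂|, …, l₁ + l₂.
So L can be 1, 2, 3, 4, 5, 6, 7.
That is 7 values.

7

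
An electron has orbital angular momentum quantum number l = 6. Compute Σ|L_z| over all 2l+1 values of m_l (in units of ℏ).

The allowed m_l values are -6, -5, -4, -3, -2, -1, 0, 1, 2, 3, 4, 5, 6.
Σ|m_l| = 2·6(6+1)/2 = 42.

Σ|L_z| = 42 ℏ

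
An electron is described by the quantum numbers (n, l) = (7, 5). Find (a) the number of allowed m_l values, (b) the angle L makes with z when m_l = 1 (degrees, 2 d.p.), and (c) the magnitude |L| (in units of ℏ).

There are 2l+1 = 11 values of m_l.
For m_l = 1: cos θ = 1/√30, θ ≈ 79.48°.
|L| = ℏ√(5·6) = √30 ℏ ≈ 5.477ℏ.

11 values; θ(m_l=1) ≈ 79.48°; |L| = √30 ℏ ≈ 5.477ℏ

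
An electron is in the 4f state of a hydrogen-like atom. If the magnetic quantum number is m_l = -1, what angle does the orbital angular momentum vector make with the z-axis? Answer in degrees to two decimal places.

θ ≈ 106.78°

The 4f subshell has l = 3.
|L| = √(l(l+1)) ℏ = 2√3 ℏ.
L_z = m_l ℏ = −1ℏ.
cos θ = L_z/|L| = -1/√12, so θ ≈ 106.78°.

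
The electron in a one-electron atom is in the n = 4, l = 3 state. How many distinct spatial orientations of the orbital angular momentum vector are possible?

The number of m_l values is 2l + 1 = 2·3 + 1 = 7.

7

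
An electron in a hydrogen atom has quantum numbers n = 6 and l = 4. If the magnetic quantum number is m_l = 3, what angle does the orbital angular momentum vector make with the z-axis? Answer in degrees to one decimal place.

θ ≈ 47.9°

|L|² = l(l+1)ℏ² = 20ℏ², so |L| = 2√5 ℏ.
L_z = m_l ℏ = 3ℏ.
cos θ = L_z/|L| = 3/√20, so θ ≈ 47.9°.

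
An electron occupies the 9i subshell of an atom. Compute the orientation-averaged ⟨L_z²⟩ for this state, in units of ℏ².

⟨L_z²⟩ = 14 ℏ²

9i means n = 9, l = 6.
m_l runs from −6 to 6, i.e. {-6, -5, -4, -3, -2, -1, 0, 1, 2, 3, 4, 5, 6}.
⟨L_z²⟩ = ℏ²·l(l+1)/3 = 14ℏ².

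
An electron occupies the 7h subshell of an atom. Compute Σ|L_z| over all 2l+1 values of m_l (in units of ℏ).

For 7h, l = 5.
m_l runs from −5 to 5, i.e. {-5, -4, -3, -2, -1, 0, 1, 2, 3, 4, 5}.
Σ|m_l| = 2·5(5+1)/2 = 30.

Σ|L_z| = 30 ℏ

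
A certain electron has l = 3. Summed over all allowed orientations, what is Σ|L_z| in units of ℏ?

m_l ∈ {-3, -2, -1, 0, 1, 2, 3}.
Σ|m_l| = l(l+1) = 12.

Σ|L_z| = 12 ℏ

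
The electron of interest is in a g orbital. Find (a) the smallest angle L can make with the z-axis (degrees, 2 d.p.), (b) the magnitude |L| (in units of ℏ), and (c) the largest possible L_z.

A g state has l = 4.
cos θ_min = 4/√20, so θ_min ≈ 26.57°.
|L| = ℏ√(4·5) = 2√5 ℏ ≈ 4.472ℏ.
L_z,max = lℏ = 4ℏ.

θ_min ≈ 26.57°; |L| = 2√5 ℏ ≈ 4.472ℏ; L_z,max = 4ℏ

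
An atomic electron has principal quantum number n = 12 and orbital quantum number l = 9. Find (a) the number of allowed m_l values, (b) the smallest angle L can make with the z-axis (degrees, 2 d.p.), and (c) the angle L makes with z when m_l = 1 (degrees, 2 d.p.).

There are 2l+1 = 19 values of m_l.
cos θ_min = 9/√90, so θ_min ≈ 18.43°.
For m_l = 1: cos θ = 1/√90, θ ≈ 83.95°.

19 values; θ_min ≈ 18.43°; θ(m_l=1) ≈ 83.95°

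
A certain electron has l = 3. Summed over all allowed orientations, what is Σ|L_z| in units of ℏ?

Σ|L_z| = 12 ℏ

m_l ∈ {-3, -2, -1, 0, 1, 2, 3}.
Σ|m_l| = 2(1+2+…+3) = 12.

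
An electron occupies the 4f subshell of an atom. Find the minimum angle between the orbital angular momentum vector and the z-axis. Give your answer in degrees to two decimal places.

θ_min ≈ 30.00°

4f means n = 4, l = 3.
|L| = √(l(l+1)) ℏ = 2√3 ℏ.
The smallest angle corresponds to the largest L_z, i.e. m_l = l = 3, giving L_z = 3ℏ.
cos θ_min = 3/√12, so θ_min ≈ 30.00°.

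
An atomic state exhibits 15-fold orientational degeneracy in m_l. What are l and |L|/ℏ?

l = 7, |L| = 2√14 ℏ ≈ 7.483ℏ

15 = 2l + 1, so l = (15−1)/2 = 7.
|L| = ℏ√(l(l+1)) = ℏ√(7·8) = 2√14 ℏ.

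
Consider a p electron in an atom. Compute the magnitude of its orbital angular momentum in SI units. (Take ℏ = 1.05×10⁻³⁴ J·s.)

|L| = 1.48×10⁻³⁴ J·s

For a p orbital, l = 1.
|L| = ℏ√(l(l+1)) = ℏ√(1·2) = √2 ℏ
Numerically, |L| = 1.414 × (1.05×10⁻³⁴ J·s) = 1.48×10⁻³⁴ J·s.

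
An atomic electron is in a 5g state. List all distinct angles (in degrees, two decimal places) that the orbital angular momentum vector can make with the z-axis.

For 5g, l = 4.
|L| = √(l(l+1)) ℏ = 2√5 ℏ.
cos θ = m_l/√20 for each m_l ∈ {-4, -3, -2, -1, 0, 1, 2, 3, 4}.

θ ∈ {26.57°, 47.87°, 63.43°, 77.08°, 90.00°, 102.92°, 116.57°, 132.13°, 153.43°}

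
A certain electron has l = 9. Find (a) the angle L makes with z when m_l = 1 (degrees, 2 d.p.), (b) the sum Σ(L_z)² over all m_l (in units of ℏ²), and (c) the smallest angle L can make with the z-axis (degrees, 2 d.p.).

For m_l = 1: cos θ = 1/√90, θ ≈ 83.95°.
Σ m_l² = 570, so Σ(L_z)² = 570 ℏ².
cos θ_min = 9/√90, so θ_min ≈ 18.43°.

θ(m_l=1) ≈ 83.95°; Σ(L_z)² = 570 ℏ²; θ_min ≈ 18.43°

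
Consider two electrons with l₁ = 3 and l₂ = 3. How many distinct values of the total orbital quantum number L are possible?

7

Angular momentum addition gives L = |l₁ − l₂|, …, l₁ + l₂.
So L can be 0, 1, 2, 3, 4, 5, 6.
That is 7 values.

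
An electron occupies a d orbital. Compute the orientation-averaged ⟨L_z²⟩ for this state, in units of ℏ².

For a d orbital, l = 2.
The allowed m_l values are -2, -1, 0, 1, 2.
⟨L_z²⟩ = ℏ²·(Σ m_l²)/(2l+1) = ℏ²·10/5 = 2ℏ².

⟨L_z²⟩ = 2 ℏ²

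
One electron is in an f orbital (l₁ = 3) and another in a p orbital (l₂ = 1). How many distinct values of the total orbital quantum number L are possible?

3

The total orbital quantum number L ranges from |l₁ − l₂| to l₁ + l₂ in integer steps.
So L can be 2, 3, 4.
That is 3 values.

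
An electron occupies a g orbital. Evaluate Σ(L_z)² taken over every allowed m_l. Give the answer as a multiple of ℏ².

Σ(L_z)² = 60 ℏ²

For a g orbital, l = 4.
m_l runs from −4 to 4, i.e. {-4, -3, -2, -1, 0, 1, 2, 3, 4}.
Σ m_l² = 2·(1 + 4 + 9 + 16) = 60.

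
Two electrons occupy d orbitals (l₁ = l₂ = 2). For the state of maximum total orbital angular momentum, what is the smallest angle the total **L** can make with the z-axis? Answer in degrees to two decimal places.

θ_min ≈ 26.57°

By the triangle rule, |l₁ − l₂| ≤ L ≤ l₁ + l₂.
So L can be 0, 1, 2, 3, 4.
The maximum is L = 4, with |L_tot| = ℏ√(4·5) = 2√5 ℏ.
The minimum angle with z is arccos(4/√20) ≈ 26.57°.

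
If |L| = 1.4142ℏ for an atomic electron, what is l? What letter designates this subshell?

(|L|/ℏ)² = l(l+1) = 2.
The positive root is l = 1.

l = 1 (p orbital)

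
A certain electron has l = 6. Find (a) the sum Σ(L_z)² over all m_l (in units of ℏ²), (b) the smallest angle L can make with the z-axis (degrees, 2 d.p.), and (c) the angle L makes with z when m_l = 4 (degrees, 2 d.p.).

Σ m_l² = 182, so Σ(L_z)² = 182 ℏ².
cos θ_min = 6/√42, so θ_min ≈ 22.21°.
For m_l = 4: cos θ = 4/√42, θ ≈ 51.89°.

Σ(L_z)² = 182 ℏ²; θ_min ≈ 22.21°; θ(m_l=4) ≈ 51.89°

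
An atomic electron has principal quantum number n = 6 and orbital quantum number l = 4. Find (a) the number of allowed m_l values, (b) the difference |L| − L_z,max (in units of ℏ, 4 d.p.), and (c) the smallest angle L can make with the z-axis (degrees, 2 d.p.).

9 values; |L|−L_z,max ≈ 0.4721ℏ; θ_min ≈ 26.57°

There are 2l+1 = 9 values of m_l.
|L| − L_z,max = (2√5 − 4)ℏ ≈ 0.4721ℏ.
cos θ_min = 4/√20, so θ_min ≈ 26.57°.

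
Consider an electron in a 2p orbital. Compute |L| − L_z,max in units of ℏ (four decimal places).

For 2p, l = 1.
|L| = √2 ℏ ≈ 1.4142ℏ, while L_z,max = lℏ = 1ℏ.
The difference is (√2 − 1)ℏ ≈ 0.4142ℏ.

|L| − L_z,max ≈ 0.4142ℏ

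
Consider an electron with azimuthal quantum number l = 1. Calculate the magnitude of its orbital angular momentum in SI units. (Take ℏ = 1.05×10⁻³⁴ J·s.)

|L| = ℏ√(l(l+1)) = ℏ√(1·2) = √2 ℏ
Numerically, |L| = 1.414 × (1.05×10⁻³⁴ J·s) = 1.48×10⁻³⁴ J·s.

|L| = 1.48×10⁻³⁴ J·s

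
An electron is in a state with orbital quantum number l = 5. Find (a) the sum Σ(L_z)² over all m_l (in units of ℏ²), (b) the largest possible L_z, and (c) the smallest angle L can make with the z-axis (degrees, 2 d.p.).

Σ m_l² = 110, so Σ(L_z)² = 110 ℏ².
L_z,max = lℏ = 5ℏ.
cos θ_min = 5/√30, so θ_min ≈ 24.09°.

Σ(L_z)² = 110 ℏ²; L_z,max = 5ℏ; θ_min ≈ 24.09°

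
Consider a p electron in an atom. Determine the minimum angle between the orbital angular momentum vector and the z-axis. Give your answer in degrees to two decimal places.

θ_min ≈ 45.00°

The letter p corresponds to l = 1.
|L| = ℏ√(l(l+1)) = √2 ℏ.
The smallest angle corresponds to the largest L_z, i.e. m_l = l = 1, giving L_z = 1ℏ.
cos θ_min = 1/√2, so θ_min ≈ 45.00°.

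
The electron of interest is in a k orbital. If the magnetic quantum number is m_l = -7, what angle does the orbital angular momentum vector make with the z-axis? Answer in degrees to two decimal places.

For a k orbital, l = 7.
|L| = ℏ√(l(l+1)) = 2√14 ℏ.
L_z = m_l ℏ = −7ℏ.
cos θ = L_z/|L| = -7/√56, so θ ≈ 159.30°.

θ ≈ 159.30°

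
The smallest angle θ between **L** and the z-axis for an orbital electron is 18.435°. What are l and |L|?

At minimum angle, m_l = l, so cos θ = l/√(l(l+1)); cos²θ = l/(l+1) = 0.9000.
Thus l = 0.9000/(1 − 0.9000) ≈ 9.
Then |L| = ℏ√(9·10) = 3√10 ℏ.

l = 9, |L| = 3√10 ℏ ≈ 9.487ℏ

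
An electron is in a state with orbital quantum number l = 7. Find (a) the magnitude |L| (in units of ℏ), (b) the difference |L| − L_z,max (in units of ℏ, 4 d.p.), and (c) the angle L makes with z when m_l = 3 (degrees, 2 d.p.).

|L| = ℏ√(7·8) = 2√14 ℏ ≈ 7.483ℏ.
|L| − L_z,max = (2√14 − 7)ℏ ≈ 0.4833ℏ.
For m_l = 3: cos θ = 3/√56, θ ≈ 66.37°.

|L| = 2√14 ℏ ≈ 7.483ℏ; |L|−L_z,max ≈ 0.4833ℏ; θ(m_l=3) ≈ 66.37°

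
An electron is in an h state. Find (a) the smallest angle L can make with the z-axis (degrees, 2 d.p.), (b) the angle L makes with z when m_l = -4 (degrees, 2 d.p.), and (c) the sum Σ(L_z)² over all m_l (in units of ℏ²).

θ_min ≈ 24.09°; θ(m_l=-4) ≈ 136.91°; Σ(L_z)² = 110 ℏ²

For an h orbital, l = 5.
cos θ_min = 5/√30, so θ_min ≈ 24.09°.
For m_l = -4: cos θ = -4/√30, θ ≈ 136.91°.
Σ m_l² = 110, so Σ(L_z)² = 110 ℏ².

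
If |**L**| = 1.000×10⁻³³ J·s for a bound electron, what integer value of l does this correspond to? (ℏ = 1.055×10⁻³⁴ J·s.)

|L|/ℏ = (1.000×10⁻³³)/(1.055×10⁻³⁴) ≈ 9.479.
(|L|/ℏ)² = l(l+1) ≈ 89.85 ⇒ l = 9.

l = 9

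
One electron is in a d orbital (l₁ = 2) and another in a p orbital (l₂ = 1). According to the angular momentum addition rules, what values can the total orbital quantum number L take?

L = 1, 2, 3

L runs from |2 − 1| = 1 to 2 + 1 = 3.
Allowed values: L = 1, 2, 3.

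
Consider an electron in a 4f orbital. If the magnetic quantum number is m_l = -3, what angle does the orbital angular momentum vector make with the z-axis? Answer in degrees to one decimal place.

4f means n = 4, l = 3.
|L| = √(l(l+1)) ℏ = 2√3 ℏ.
L_z = m_l ℏ = −3ℏ.
cos θ = L_z/|L| = -3/√12, so θ ≈ 150.0°.

θ ≈ 150.0°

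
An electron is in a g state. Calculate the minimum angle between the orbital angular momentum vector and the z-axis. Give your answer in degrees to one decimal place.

θ_min ≈ 26.6°

A g state has l = 4.
|L| = ℏ√(l(l+1)) = 2√5 ℏ.
The smallest angle corresponds to the largest L_z, i.e. m_l = l = 4, giving L_z = 4ℏ.
cos θ_min = 4/√20, so θ_min ≈ 26.6°.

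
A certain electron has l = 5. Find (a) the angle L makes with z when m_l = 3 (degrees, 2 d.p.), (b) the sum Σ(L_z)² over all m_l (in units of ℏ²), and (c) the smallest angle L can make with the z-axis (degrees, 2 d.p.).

For m_l = 3: cos θ = 3/√30, θ ≈ 56.79°.
Σ m_l² = 110, so Σ(L_z)² = 110 ℏ².
cos θ_min = 5/√30, so θ_min ≈ 24.09°.

θ(m_l=3) ≈ 56.79°; Σ(L_z)² = 110 ℏ²; θ_min ≈ 24.09°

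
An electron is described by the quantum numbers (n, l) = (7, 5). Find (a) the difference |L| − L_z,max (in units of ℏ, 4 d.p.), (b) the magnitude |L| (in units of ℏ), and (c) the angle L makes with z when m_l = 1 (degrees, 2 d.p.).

|L| − L_z,max = (√30 − 5)ℏ ≈ 0.4772ℏ.
|L| = ℏ√(5·6) = √30 ℏ ≈ 5.477ℏ.
For m_l = 1: cos θ = 1/√30, θ ≈ 79.48°.

|L|−L_z,max ≈ 0.4772ℏ; |L| = √30 ℏ ≈ 5.477ℏ; θ(m_l=1) ≈ 79.48°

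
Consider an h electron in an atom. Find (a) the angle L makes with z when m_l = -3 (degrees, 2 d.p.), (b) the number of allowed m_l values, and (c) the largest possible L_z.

An h state has l = 5.
For m_l = -3: cos θ = -3/√30, θ ≈ 123.21°.
There are 2l+1 = 11 values of m_l.
L_z,max = lℏ = 5ℏ.

θ(m_l=-3) ≈ 123.21°; 11 values; L_z,max = 5ℏ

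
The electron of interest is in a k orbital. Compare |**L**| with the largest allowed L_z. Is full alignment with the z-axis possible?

The letter k corresponds to l = 7.
|L| = 2√14 ℏ ≈ 7.4833ℏ, while L_z,max = lℏ = 7ℏ.
Since |L| > L_z,max, the vector can never point exactly along z; the closest it comes is θ_min = arccos(7/√56) ≈ 20.7°.

No: L_z,max = 7ℏ < |L| = 2√14 ℏ ≈ 7.483ℏ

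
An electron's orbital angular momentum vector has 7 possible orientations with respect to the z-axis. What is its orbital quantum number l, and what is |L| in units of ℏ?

l = 3, |L| = 2√3 ℏ ≈ 3.464ℏ

7 = 2l + 1, so l = (7−1)/2 = 3.
Then |L| = √(l(l+1)) ℏ = 2√3 ℏ.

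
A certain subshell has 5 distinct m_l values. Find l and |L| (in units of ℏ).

l = 2, |L| = √6 ℏ ≈ 2.449ℏ

Since there are 2l+1 = 5 values of m_l, l = 2.
|L| = ℏ√(l(l+1)) = ℏ√(2·3) = √6 ℏ.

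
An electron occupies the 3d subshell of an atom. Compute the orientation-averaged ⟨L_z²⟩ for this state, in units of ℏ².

⟨L_z²⟩ = 2 ℏ²

The 3d subshell has l = 2.
m_l ∈ {-2, -1, 0, 1, 2}.
⟨L_z²⟩ = ℏ²·l(l+1)/3 = 2ℏ².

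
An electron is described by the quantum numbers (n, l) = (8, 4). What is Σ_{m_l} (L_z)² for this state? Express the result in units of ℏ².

Σ(L_z)² = 60 ℏ²

m_l ∈ {-4, -3, -2, -1, 0, 1, 2, 3, 4}.
Summing m² from −4 to 4: Σ m_l² = 60.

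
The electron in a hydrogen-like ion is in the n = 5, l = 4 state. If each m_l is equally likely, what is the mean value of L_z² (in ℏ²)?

⟨L_z²⟩ = 6.667 ℏ²

The allowed m_l values are -4, -3, -2, -1, 0, 1, 2, 3, 4.
⟨L_z²⟩ = ℏ²·(Σ m_l²)/(2l+1) = ℏ²·60/9 = 6.667ℏ².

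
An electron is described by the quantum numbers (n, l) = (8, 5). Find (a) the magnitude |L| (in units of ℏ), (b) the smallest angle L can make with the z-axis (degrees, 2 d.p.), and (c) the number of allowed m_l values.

|L| = ℏ√(5·6) = √30 ℏ ≈ 5.477ℏ.
cos θ_min = 5/√30, so θ_min ≈ 24.09°.
There are 2l+1 = 11 values of m_l.

|L| = √30 ℏ ≈ 5.477ℏ; θ_min ≈ 24.09°; 11 values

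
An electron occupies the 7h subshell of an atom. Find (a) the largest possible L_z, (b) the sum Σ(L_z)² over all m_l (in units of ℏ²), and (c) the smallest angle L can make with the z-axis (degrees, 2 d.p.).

L_z,max = 5ℏ; Σ(L_z)² = 110 ℏ²; θ_min ≈ 24.09°

The 7h subshell has l = 5.
L_z,max = lℏ = 5ℏ.
Σ m_l² = 110, so Σ(L_z)² = 110 ℏ².
cos θ_min = 5/√30, so θ_min ≈ 24.09°.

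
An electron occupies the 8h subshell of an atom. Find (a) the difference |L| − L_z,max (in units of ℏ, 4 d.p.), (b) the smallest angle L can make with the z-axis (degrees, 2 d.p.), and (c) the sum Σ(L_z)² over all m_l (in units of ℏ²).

The 8h subshell has l = 5.
|L| − L_z,max = (√30 − 5)ℏ ≈ 0.4772ℏ.
cos θ_min = 5/√30, so θ_min ≈ 24.09°.
Σ m_l² = 110, so Σ(L_z)² = 110 ℏ².

|L|−L_z,max ≈ 0.4772ℏ; θ_min ≈ 24.09°; Σ(L_z)² = 110 ℏ²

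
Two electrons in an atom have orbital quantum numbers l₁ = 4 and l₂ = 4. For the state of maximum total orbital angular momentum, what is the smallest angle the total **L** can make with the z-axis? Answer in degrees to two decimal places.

L runs from |4 − 4| = 0 to 4 + 4 = 8.
So L can be 0, 1, 2, 3, 4, 5, 6, 7, 8.
The maximum is L = 8, with |L_tot| = ℏ√(8·9) = 6√2 ℏ.
The minimum angle with z is arccos(8/√72) ≈ 19.47°.

θ_min ≈ 19.47°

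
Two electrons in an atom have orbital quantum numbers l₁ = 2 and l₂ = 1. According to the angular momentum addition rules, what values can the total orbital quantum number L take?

L = 1, 2, 3

The total orbital quantum number L ranges from |l₁ − l₂| to l₁ + l₂ in integer steps.
So L can be 1, 2, 3.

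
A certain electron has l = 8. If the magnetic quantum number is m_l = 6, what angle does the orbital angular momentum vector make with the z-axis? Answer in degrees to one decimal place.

|L|² = l(l+1)ℏ² = 72ℏ², so |L| = 6√2 ℏ.
L_z = m_l ℏ = 6ℏ.
cos θ = L_z/|L| = 6/√72, so θ ≈ 45.0°.

θ ≈ 45.0°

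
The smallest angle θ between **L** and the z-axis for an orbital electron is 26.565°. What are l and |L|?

l = 4, |L| = 2√5 ℏ ≈ 4.472ℏ

At minimum angle, m_l = l, so cos θ = l/√(l(l+1)); cos²θ = l/(l+1) = 0.8000.
l = cos²θ/sin²θ ≈ 4.
Then |L| = ℏ√(4·5) = 2√5 ℏ.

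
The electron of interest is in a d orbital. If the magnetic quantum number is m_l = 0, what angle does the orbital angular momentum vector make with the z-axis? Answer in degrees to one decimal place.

θ ≈ 90.0°

The letter d corresponds to l = 2.
|L|² = l(l+1)ℏ² = 6ℏ², so |L| = √6 ℏ.
L_z = m_l ℏ = 0ℏ.
cos θ = L_z/|L| = 0/√6, so θ ≈ 90.0°.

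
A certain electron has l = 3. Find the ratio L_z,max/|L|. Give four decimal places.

L_z,max/|L| = 0.8660

|L| = 2√3 ℏ ≈ 3.4641ℏ, while L_z,max = lℏ = 3ℏ.
L_z,max/|L| = 3/√12 = 0.8660.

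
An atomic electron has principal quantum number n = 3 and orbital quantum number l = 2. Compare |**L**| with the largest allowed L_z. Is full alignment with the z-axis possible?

No: L_z,max = 2ℏ < |L| = √6 ℏ ≈ 2.449ℏ

|L| = √6 ℏ ≈ 2.4495ℏ, while L_z,max = lℏ = 2ℏ.
Since |L| > L_z,max, the vector can never point exactly along z; the closest it comes is θ_min = arccos(2/√6) ≈ 35.3°.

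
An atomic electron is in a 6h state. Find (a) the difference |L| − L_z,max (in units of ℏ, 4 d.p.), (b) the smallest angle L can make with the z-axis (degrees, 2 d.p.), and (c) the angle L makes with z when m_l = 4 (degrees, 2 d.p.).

|L|−L_z,max ≈ 0.4772ℏ; θ_min ≈ 24.09°; θ(m_l=4) ≈ 43.09°

The 6h subshell has l = 5.
|L| − L_z,max = (√30 − 5)ℏ ≈ 0.4772ℏ.
cos θ_min = 5/√30, so θ_min ≈ 24.09°.
For m_l = 4: cos θ = 4/√30, θ ≈ 43.09°.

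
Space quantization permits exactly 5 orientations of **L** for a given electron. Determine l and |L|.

2l + 1 = 5 ⇒ l = 2.
Then |L| = √(l(l+1)) ℏ = √6 ℏ.

l = 2, |L| = √6 ℏ ≈ 2.449ℏ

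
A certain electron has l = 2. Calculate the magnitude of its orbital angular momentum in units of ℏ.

|L| = √6 ℏ ≈ 2.449ℏ

|L| = ℏ√(l(l+1)) = ℏ√(2·3) = √6 ℏ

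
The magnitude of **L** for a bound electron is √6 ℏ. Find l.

Since |L|² = l(l+1)ℏ², l(l+1) = 6.
Solving: l = 2.

l = 2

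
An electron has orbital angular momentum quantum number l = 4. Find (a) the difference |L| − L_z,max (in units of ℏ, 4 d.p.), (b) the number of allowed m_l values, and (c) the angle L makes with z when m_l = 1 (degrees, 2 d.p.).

|L|−L_z,max ≈ 0.4721ℏ; 9 values; θ(m_l=1) ≈ 77.08°

|L| − L_z,max = (2√5 − 4)ℏ ≈ 0.4721ℏ.
There are 2l+1 = 9 values of m_l.
For m_l = 1: cos θ = 1/√20, θ ≈ 77.08°.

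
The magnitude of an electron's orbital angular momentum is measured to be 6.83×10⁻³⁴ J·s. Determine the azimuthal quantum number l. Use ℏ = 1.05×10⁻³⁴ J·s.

l = 6

Dividing by ℏ: |L|/ℏ ≈ 6.505.
l(l+1) ≈ 6.505² ≈ 42.31, so l = 6.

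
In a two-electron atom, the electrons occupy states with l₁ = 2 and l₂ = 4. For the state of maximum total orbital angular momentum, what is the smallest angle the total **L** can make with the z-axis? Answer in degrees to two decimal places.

θ_min ≈ 22.21°

L runs from |2 − 4| = 2 to 2 + 4 = 6.
L ∈ {2, 3, 4, 5, 6}.
The maximum is L = 6, with |L_tot| = ℏ√(6·7) = √42 ℏ.
The minimum angle with z is arccos(6/√42) ≈ 22.21°.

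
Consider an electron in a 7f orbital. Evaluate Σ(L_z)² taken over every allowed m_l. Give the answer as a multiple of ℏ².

Σ(L_z)² = 28 ℏ²

7f means n = 7, l = 3.
m_l runs from −3 to 3, i.e. {-3, -2, -1, 0, 1, 2, 3}.
Σ m_l² = 2·(1 + 4 + 9) = 28.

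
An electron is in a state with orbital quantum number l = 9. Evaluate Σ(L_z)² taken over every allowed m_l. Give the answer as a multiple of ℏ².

The allowed m_l values are -9, -8, -7, -6, -5, -4, -3, -2, -1, 0, 1, 2, 3, 4, 5, 6, 7, 8, 9.
Σ m_l² = l(l+1)(2l+1)/3 = 9·10·19/3 = 570.

Σ(L_z)² = 570 ℏ²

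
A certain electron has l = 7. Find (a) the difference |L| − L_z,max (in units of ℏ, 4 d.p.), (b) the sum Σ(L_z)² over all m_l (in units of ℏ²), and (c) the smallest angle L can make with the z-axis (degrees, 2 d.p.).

|L| − L_z,max = (2√14 − 7)ℏ ≈ 0.4833ℏ.
Σ m_l² = 280, so Σ(L_z)² = 280 ℏ².
cos θ_min = 7/√56, so θ_min ≈ 20.70°.

|L|−L_z,max ≈ 0.4833ℏ; Σ(L_z)² = 280 ℏ²; θ_min ≈ 20.70°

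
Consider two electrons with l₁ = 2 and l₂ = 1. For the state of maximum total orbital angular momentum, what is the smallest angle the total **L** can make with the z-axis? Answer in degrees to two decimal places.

θ_min ≈ 30.00°

The total orbital quantum number L ranges from |l₁ − l₂| to l₁ + l₂ in integer steps.
Allowed values: L = 1, 2, 3.
The maximum is L = 3, with |L_tot| = ℏ√(3·4) = 2√3 ℏ.
The minimum angle with z is arccos(3/√12) ≈ 30.00°.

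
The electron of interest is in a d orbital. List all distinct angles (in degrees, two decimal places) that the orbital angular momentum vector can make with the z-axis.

θ ∈ {35.26°, 65.91°, 90.00°, 114.09°, 144.74°}

For a d orbital, l = 2.
|L| = ℏ√(l(l+1)) = √6 ℏ.
cos θ = m_l/√6 for each m_l ∈ {-2, -1, 0, 1, 2}.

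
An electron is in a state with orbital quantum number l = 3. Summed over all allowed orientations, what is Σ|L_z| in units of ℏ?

m_l runs from −3 to 3, i.e. {-3, -2, -1, 0, 1, 2, 3}.
Σ|m_l| = l(l+1) = 12.

Σ|L_z| = 12 ℏ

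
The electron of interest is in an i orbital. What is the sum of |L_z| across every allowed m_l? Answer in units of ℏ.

Σ|L_z| = 42 ℏ

I corresponds to l = 6.
m_l runs from −6 to 6, i.e. {-6, -5, -4, -3, -2, -1, 0, 1, 2, 3, 4, 5, 6}.
Σ|m_l| = l(l+1) = 42.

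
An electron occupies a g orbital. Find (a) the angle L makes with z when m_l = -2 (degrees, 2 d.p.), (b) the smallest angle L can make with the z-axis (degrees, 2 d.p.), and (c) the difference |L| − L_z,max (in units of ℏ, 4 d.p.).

θ(m_l=-2) ≈ 116.57°; θ_min ≈ 26.57°; |L|−L_z,max ≈ 0.4721ℏ

G corresponds to l = 4.
For m_l = -2: cos θ = -2/√20, θ ≈ 116.57°.
cos θ_min = 4/√20, so θ_min ≈ 26.57°.
|L| − L_z,max = (2√5 − 4)ℏ ≈ 0.4721ℏ.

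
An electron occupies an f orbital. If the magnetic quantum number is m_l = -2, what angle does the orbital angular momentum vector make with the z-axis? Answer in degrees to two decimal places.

θ ≈ 125.26°

The letter f corresponds to l = 3.
|L| = √(l(l+1)) ℏ = 2√3 ℏ.
L_z = m_l ℏ = −2ℏ.
cos θ = L_z/|L| = -2/√12, so θ ≈ 125.26°.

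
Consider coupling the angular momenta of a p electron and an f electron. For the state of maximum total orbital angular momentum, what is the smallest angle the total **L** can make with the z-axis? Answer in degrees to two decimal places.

L runs from |1 − 3| = 2 to 1 + 3 = 4.
So L can be 2, 3, 4.
The maximum is L = 4, with |L_tot| = ℏ√(4·5) = 2√5 ℏ.
The minimum angle with z is arccos(4/√20) ≈ 26.57°.

θ_min ≈ 26.57°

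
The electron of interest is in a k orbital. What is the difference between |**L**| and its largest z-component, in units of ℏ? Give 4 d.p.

For a k orbital, l = 7.
|L| = 2√14 ℏ ≈ 7.4833ℏ, while L_z,max = lℏ = 7ℏ.
The difference is (2√14 − 7)ℏ ≈ 0.4833ℏ.

|L| − L_z,max ≈ 0.4833ℏ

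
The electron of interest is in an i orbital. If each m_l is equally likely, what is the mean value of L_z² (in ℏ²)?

I corresponds to l = 6.
m_l ∈ {-6, -5, -4, -3, -2, -1, 0, 1, 2, 3, 4, 5, 6}.
⟨L_z²⟩ = ℏ²·l(l+1)/3 = 14ℏ².

⟨L_z²⟩ = 14 ℏ²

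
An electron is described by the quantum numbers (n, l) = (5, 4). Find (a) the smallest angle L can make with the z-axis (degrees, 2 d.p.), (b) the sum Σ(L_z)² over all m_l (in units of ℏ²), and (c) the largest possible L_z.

cos θ_min = 4/√20, so θ_min ≈ 26.57°.
Σ m_l² = 60, so Σ(L_z)² = 60 ℏ².
L_z,max = lℏ = 4ℏ.

θ_min ≈ 26.57°; Σ(L_z)² = 60 ℏ²; L_z,max = 4ℏ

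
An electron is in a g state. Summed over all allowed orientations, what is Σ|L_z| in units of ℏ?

A g state has l = 4.
m_l ∈ {-4, -3, -2, -1, 0, 1, 2, 3, 4}.
Σ|m_l| = 2(1+2+…+4) = 20.

Σ|L_z| = 20 ℏ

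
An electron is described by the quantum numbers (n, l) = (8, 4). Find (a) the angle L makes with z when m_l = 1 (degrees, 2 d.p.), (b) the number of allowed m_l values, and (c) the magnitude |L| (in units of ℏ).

θ(m_l=1) ≈ 77.08°; 9 values; |L| = 2√5 ℏ ≈ 4.472ℏ

For m_l = 1: cos θ = 1/√20, θ ≈ 77.08°.
There are 2l+1 = 9 values of m_l.
|L| = ℏ√(4·5) = 2√5 ℏ ≈ 4.472ℏ.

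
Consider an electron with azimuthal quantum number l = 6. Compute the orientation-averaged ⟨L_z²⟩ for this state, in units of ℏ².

⟨L_z²⟩ = 14 ℏ²

m_l ∈ {-6, -5, -4, -3, -2, -1, 0, 1, 2, 3, 4, 5, 6}.
⟨L_z²⟩ = ℏ²·(Σ m_l²)/(2l+1) = ℏ²·182/13 = 14ℏ².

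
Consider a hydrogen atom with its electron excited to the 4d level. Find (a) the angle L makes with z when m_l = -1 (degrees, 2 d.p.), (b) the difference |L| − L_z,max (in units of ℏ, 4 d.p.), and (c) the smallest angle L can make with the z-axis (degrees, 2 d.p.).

The 4d level has l = 2.
For m_l = -1: cos θ = -1/√6, θ ≈ 114.09°.
|L| − L_z,max = (√6 − 2)ℏ ≈ 0.4495ℏ.
cos θ_min = 2/√6, so θ_min ≈ 35.26°.

θ(m_l=-1) ≈ 114.09°; |L|−L_z,max ≈ 0.4495ℏ; θ_min ≈ 35.26°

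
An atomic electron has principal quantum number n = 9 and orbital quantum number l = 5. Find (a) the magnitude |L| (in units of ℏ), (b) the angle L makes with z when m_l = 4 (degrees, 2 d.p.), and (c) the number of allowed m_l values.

|L| = ℏ√(5·6) = √30 ℏ ≈ 5.477ℏ.
For m_l = 4: cos θ = 4/√30, θ ≈ 43.09°.
There are 2l+1 = 11 values of m_l.

|L| = √30 ℏ ≈ 5.477ℏ; θ(m_l=4) ≈ 43.09°; 11 values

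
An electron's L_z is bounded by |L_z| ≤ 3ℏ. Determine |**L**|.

The maximum L_z equals lℏ, giving l = 3.
|L| = √(l(l+1)) ℏ = 2√3 ℏ.

|L| = 2√3 ℏ ≈ 3.464ℏ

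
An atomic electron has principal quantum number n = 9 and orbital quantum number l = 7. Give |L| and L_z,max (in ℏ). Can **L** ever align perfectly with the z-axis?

No: L_z,max = 7ℏ < |L| = 2√14 ℏ ≈ 7.483ℏ

|L| = 2√14 ℏ ≈ 7.4833ℏ, while L_z,max = lℏ = 7ℏ.
Since |L| > L_z,max, the vector can never point exactly along z; the closest it comes is θ_min = arccos(7/√56) ≈ 20.7°.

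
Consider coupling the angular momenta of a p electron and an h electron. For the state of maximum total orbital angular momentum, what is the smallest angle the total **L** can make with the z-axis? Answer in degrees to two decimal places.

The total orbital quantum number L ranges from |l₁ − l₂| to l₁ + l₂ in integer steps.
So L can be 4, 5, 6.
The maximum is L = 6, with |L_tot| = ℏ√(6·7) = √42 ℏ.
The minimum angle with z is arccos(6/√42) ≈ 22.21°.

θ_min ≈ 22.21°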